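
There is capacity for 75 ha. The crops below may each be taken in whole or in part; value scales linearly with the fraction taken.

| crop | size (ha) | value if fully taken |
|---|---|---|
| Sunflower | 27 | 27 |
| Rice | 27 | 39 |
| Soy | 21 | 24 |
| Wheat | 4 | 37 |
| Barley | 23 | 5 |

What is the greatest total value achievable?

Sort by value density: Wheat 37/4≈9.25, Rice 39/27≈1.44, Soy 24/21≈1.14, Sunflower 27/27≈1, Barley 5/23≈0.217.
All 4 ha of Wheat fit (value 37) ; 71 remain.
Rice: take in full, 27 ha for value 39 ; 44 left.
Take all of Soy (21 ha, value 24) ; 23 ha left.
23 ha left: a 23/27 share of Sunflower gives 27×23/27 = 23.
Total value = 123.

123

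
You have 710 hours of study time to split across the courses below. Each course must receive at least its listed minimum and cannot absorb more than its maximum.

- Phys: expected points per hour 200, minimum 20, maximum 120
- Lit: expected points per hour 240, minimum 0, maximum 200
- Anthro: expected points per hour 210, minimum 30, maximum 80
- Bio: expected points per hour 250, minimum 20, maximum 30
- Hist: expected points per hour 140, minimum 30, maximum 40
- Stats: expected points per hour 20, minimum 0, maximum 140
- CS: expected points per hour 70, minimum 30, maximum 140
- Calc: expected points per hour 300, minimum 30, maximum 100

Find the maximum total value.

141700

Meeting every minimum uses 20+0+30+20+30+0+30+30 = 160 hours, leaving 550.
Rank by expected points per hour: Calc 300 > Bio 250 > Lit 240 > Anthro 210 > Phys 200 > Hist 140 > CS 70 > Stats 20.
Give Calc 70 more to hit its cap of 100 ; 480 left.
Bio takes 10 more to reach its cap of 30 ; 470 left.
Lit: +200 to 200 (cap) ; 270 left.
Anthro takes 50 more to reach its cap of 80 ; 220 left.
Give Phys 100 more to hit its cap of 120 ; 120 left.
Hist: +10 to 40 (cap) ; 110 left.
CS takes 110 more to reach its cap of 140 ; 0 left.
Total = 200×120 + 240×200 + 210×80 + 250×30 + 140×40 + 70×140 + 300×100 = 141700.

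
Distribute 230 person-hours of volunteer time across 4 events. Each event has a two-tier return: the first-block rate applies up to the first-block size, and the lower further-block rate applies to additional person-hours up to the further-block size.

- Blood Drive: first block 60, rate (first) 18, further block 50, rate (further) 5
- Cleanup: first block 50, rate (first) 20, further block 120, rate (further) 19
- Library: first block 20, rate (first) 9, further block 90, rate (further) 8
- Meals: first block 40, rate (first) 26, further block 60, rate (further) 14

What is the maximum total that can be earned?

Treat each block as its own option and order by rate: Meals/T1 26 > Cleanup/T1 20 > Cleanup/T2 19 > Blood Drive/T1 18 > Meals/T2 14 > Library/T1 9 > Library/T2 8 > Blood Drive/T2 5.
Meals T1 at 26: fill all 40 ; 190 left.
Cleanup T1 at 20: fill all 50 ; 140 left.
Fill Cleanup T2 block (120 at 19) ; 20 left.
20 remain; put them into Blood Drive T1 at 18.
Total = 26×40 + 20×50 + 19×120 + 18×20 = 4680.

4680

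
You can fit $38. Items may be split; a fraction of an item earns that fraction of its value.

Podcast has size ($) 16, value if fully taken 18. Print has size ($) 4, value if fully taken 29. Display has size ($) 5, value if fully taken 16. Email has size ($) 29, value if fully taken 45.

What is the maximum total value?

90

Best value per unit of size first: Print 29/4≈7.25, Display 16/5≈3.2, Email 45/29≈1.55, Podcast 18/16≈1.12.
All 4 $ of Print fit (value 29) → 34 remain.
Display: take in full, 5 $ for value 16 → 29 left.
Email: take in full, 29 $ for value 45 → 0 left.
Total value = 90.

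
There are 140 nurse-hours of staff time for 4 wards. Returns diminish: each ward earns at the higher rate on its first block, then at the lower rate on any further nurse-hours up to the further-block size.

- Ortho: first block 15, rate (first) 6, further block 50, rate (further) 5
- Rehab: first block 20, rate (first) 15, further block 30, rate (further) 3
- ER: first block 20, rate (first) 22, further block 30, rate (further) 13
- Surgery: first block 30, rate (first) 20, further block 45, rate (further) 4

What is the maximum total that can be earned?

Rank every tier by rate: ER/tier1 22 > Surgery/tier1 20 > Rehab/tier1 15 > ER/tier2 13 > Ortho/tier1 6 > Ortho/tier2 5 > Surgery/tier2 4 > Rehab/tier2 3.
ER/tier1 (22): +20 → 120 left.
Fill Surgery tier1 block (30 at 20) → 90 left.
Fill Rehab tier1 block (20 at 15) → 70 left.
ER/tier2 (13): +30 → 40 left.
Ortho/tier1 (6): +15 → 25 left.
25 remain; put them into Ortho tier2 at 5.
Total = 22×20 + 20×30 + 15×20 + 13×30 + 6×15 + 5×25 = 1945.

1945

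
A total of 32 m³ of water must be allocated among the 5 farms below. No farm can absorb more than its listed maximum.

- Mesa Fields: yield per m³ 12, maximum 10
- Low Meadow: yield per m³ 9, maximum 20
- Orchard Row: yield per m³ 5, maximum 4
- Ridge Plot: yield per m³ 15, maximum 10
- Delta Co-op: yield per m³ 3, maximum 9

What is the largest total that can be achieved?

Highest yield per m³ first: Ridge Plot 15 > Mesa Fields 12 > Low Meadow 9 > Orchard Row 5 > Delta Co-op 3.
Give Ridge Plot 10 to hit its cap of 10 — 22 left.
Give Mesa Fields 10 to hit its cap of 10 — 12 left.
Only 12 left; Low Meadow takes them to reach 12.
Total = 12×10 + 9×12 + 15×10 = 378.

378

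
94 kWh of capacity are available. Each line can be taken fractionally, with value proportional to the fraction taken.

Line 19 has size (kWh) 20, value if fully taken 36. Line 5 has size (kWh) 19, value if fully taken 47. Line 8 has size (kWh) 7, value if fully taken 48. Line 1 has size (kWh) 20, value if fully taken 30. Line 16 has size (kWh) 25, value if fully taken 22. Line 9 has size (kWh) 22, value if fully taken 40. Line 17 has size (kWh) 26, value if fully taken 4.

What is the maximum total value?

Best value per unit of size first: Line 8 48/7≈6.86, Line 5 47/19≈2.47, Line 9 40/22≈1.82, Line 19 36/20≈1.8, Line 1 30/20≈1.5, Line 16 22/25≈0.88, Line 17 4/26≈0.154.
Line 8: take in full, 7 kWh for value 48 — 87 left.
Take all of Line 5 (19 kWh, value 47) — 68 kWh left.
Line 9: take in full, 22 kWh for value 40 — 46 left.
Line 19: take in full, 20 kWh for value 36 — 26 left.
All 20 kWh of Line 1 fit (value 30) — 6 remain.
6 kWh left: a 6/25 share of Line 16 gives 22×6/25 = 5.28.
Total value = 206.28.

206.28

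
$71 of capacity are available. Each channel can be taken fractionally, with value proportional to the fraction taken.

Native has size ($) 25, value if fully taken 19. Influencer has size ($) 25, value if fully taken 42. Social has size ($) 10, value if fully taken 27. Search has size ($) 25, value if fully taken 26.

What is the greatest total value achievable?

Sort by value density: Social 27/10≈2.7, Influencer 42/25≈1.68, Search 26/25≈1.04, Native 19/25≈0.76.
Social: take in full, 10 $ for value 27 — 61 left.
Influencer: take in full, 25 $ for value 42 — 36 left.
Search: take in full, 25 $ for value 26 — 11 left.
Fill the last 11 $ with part of Native: 11/25 of it earns 8.36.
Total value = 103.36.

103.36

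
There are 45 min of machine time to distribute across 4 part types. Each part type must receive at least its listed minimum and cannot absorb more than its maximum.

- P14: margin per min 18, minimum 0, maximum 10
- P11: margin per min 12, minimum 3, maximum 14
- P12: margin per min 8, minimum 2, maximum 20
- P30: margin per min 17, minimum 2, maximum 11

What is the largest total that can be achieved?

Meeting every minimum uses 0+3+2+2 = 7 min, leaving 38.
Order the part types by margin per min: P14 18 > P30 17 > P11 12 > P12 8.
P14: +10 to 10 (cap) ; 28 left.
P30: +9 to 11 (cap) ; 19 left.
P11: +11 to 14 (cap) ; 8 left.
P12: +8 (room for 18) → 10. Pool exhausted.
Total = 18×10 + 12×14 + 8×10 + 17×11 = 615.

615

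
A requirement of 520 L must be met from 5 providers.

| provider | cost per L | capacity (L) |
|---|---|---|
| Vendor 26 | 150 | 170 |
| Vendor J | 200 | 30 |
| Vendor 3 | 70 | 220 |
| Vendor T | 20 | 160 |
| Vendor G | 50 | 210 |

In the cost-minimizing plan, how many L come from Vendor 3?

Use providers in increasing cost order.
Vendor T (20): use full 160 ; 360 L to go.
Vendor G at 50: take all 210 L ; 150 still needed.
Vendor 3 (70): take the remaining 150 ; done.
Vendor 26, Vendor J: unused.

150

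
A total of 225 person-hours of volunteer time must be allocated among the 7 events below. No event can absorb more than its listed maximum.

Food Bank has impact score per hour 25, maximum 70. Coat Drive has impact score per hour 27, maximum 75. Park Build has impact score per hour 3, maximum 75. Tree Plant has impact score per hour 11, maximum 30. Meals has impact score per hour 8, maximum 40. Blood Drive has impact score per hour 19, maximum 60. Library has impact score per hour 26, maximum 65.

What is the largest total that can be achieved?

5750

Rank by impact score per hour: Coat Drive 27 > Library 26 > Food Bank 25 > Blood Drive 19 > Tree Plant 11 > Meals 8 > Park Build 3.
Give Coat Drive 75 to hit its cap of 75 ; 150 left.
Library takes 65 to reach its cap of 65 ; 85 left.
Food Bank takes 70 to reach its cap of 70 ; 15 left.
Only 15 left; Blood Drive takes them to reach 15.
Total = 25×70 + 27×75 + 19×15 + 26×65 = 5750.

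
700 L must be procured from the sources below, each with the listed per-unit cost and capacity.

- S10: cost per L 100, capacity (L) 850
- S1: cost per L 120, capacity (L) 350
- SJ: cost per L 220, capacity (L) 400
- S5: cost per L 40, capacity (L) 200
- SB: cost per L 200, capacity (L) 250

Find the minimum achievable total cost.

Cheapest first:
Take 200 from S5 at 40 ; need 500 more.
Take 500 from S10 at 100 to finish.
S1, SB, SJ: unused.
Cost = 200×40 + 500×100 = 58000.

58000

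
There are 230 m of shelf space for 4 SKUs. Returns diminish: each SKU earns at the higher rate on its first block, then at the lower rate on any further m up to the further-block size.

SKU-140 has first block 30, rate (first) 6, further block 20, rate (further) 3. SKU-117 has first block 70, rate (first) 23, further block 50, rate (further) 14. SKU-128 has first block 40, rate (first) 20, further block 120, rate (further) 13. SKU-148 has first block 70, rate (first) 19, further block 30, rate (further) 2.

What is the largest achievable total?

Treat each block as its own option and order by rate: SKU-117/first 23 > SKU-128/first 20 > SKU-148/first 19 > SKU-117/second 14 > SKU-128/second 13 > SKU-140/first 6 > SKU-140/second 3 > SKU-148/second 2.
Fill SKU-117 first block (70 at 23) — 160 left.
SKU-128 first at 20: fill all 40 — 120 left.
SKU-148/first (19): +70 — 50 left.
SKU-117 second at 14: fill all 50 — 0 left.
Total = 23×70 + 20×40 + 19×70 + 14×50 = 4440.

4440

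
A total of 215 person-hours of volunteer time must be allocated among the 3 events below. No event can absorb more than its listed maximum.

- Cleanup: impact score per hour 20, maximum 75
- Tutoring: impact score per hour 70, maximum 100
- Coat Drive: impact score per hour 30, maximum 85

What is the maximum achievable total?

10150

Rank by impact score per hour: Tutoring 70 > Coat Drive 30 > Cleanup 20.
Give Tutoring 100 to hit its cap of 100 ; 115 left.
Give Coat Drive 85 to hit its cap of 85 ; 30 left.
Only 30 left; Cleanup takes them to reach 30.
Total = 20×30 + 70×100 + 30×85 = 10150.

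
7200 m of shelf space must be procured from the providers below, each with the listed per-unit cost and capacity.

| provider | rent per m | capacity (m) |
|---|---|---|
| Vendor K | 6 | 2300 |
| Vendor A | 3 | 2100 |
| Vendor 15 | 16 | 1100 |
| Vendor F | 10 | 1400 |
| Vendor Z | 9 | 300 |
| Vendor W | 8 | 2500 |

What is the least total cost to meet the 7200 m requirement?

42800

Cheapest first:
Vendor A (3): use full 2100 → 5100 m to go.
Vendor K (6): use full 2300 → 2800 m to go.
Vendor W at 8: take all 2500 m → 300 still needed.
Take 300 from Vendor Z at 9 → need 0 more.
Vendor F, Vendor 15: unused.
Cost = 2100×3 + 2300×6 + 2500×8 + 300×9 = 42800.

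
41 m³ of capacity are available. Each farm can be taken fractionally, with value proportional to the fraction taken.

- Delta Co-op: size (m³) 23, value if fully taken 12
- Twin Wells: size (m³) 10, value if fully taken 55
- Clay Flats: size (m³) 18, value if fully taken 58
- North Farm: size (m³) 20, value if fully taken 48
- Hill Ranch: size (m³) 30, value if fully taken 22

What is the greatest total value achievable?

Rank by value-to-size ratio: Twin Wells 55/10≈5.5, Clay Flats 58/18≈3.22, North Farm 48/20≈2.4, Hill Ranch 22/30≈0.733, Delta Co-op 12/23≈0.522.
Twin Wells: take in full, 10 m³ for value 55 — 31 left.
All 18 m³ of Clay Flats fit (value 58) — 13 remain.
Only 13 m³ remain; take 13/20 of North Farm for value 48×13/20 = 31.2.
Total value = 144.2.

144.2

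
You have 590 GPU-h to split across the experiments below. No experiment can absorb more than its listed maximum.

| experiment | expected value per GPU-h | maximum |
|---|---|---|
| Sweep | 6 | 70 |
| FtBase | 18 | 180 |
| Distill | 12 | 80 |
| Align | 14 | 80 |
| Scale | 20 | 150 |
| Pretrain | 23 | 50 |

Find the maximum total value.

9770

Order the experiments by expected value per GPU-h: Pretrain 23 > Scale 20 > FtBase 18 > Align 14 > Distill 12 > Sweep 6.
Pretrain takes 50 to reach its cap of 50 ; 540 left.
Scale takes 150 to reach its cap of 150 ; 390 left.
FtBase takes 180 to reach its cap of 180 ; 210 left.
Give Align 80 to hit its cap of 80 ; 130 left.
Give Distill 80 to hit its cap of 80 ; 50 left.
Sweep has room for 70 but only 50 remain, so it gets 50.
Total = 6×50 + 18×180 + 12×80 + 14×80 + 20×150 + 23×50 = 9770.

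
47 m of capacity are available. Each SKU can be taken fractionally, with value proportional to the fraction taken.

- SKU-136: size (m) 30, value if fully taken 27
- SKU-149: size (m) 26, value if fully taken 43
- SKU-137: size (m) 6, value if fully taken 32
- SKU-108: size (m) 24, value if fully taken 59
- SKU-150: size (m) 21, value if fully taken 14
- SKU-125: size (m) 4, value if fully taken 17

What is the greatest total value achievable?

129.5

Best value per unit of size first: SKU-137 32/6≈5.33, SKU-125 17/4≈4.25, SKU-108 59/24≈2.46, SKU-149 43/26≈1.65, SKU-136 27/30≈0.9, SKU-150 14/21≈0.667.
SKU-137: take in full, 6 m for value 32 ; 41 left.
All 4 m of SKU-125 fit (value 17) ; 37 remain.
Take all of SKU-108 (24 m, value 59) ; 13 m left.
13 m left: a 13/26 share of SKU-149 gives 43×13/26 = 21.5.
Total value = 129.5.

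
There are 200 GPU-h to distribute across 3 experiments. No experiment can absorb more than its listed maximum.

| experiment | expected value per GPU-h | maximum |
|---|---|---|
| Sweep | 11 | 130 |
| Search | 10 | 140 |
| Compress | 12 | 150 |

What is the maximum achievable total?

2350

Highest expected value per GPU-h first: Compress 12 > Sweep 11 > Search 10.
Compress: +150 to 150 (cap) ; 50 left.
Only 50 left; Sweep takes them to reach 50.
Total = 11×50 + 12×150 = 2350.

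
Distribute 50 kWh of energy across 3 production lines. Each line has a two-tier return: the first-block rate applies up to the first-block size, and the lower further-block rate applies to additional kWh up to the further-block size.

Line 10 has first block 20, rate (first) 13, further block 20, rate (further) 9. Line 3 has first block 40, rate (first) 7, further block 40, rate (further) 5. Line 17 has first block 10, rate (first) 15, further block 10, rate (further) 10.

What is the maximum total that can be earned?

600

Treat each block as its own option and order by rate: Line 17/tier1 15 > Line 10/tier1 13 > Line 17/tier2 10 > Line 10/tier2 9 > Line 3/tier1 7 > Line 3/tier2 5.
Fill Line 17 tier1 block (10 at 15) ; 40 left.
Fill Line 10 tier1 block (20 at 13) ; 20 left.
Line 17/tier2 (10): +10 ; 10 left.
10 remain; put them into Line 10 tier2 at 9.
Total = 15×10 + 13×20 + 10×10 + 9×10 = 600.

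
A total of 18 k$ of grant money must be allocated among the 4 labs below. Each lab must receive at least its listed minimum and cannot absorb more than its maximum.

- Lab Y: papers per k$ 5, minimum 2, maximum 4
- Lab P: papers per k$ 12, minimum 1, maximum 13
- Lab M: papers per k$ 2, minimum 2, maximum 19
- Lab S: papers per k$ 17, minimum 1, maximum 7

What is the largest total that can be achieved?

Meeting every minimum uses 2+1+2+1 = 6 k$, leaving 12.
Order the labs by papers per k$: Lab S 17 > Lab P 12 > Lab Y 5 > Lab M 2.
Lab S takes 6 more to reach its cap of 7 → 6 left.
Lab P: +6 (room for 12) → 7. Pool exhausted.
Total = 5×2 + 12×7 + 2×2 + 17×7 = 217.

217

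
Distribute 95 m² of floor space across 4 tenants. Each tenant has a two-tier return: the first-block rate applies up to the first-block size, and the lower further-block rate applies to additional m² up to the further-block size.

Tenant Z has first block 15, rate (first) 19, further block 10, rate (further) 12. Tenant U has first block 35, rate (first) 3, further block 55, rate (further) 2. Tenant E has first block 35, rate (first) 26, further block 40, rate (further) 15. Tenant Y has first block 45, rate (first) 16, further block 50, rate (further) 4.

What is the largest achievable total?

1915

Rank every tier by rate: Tenant E/tier1 26 > Tenant Z/tier1 19 > Tenant Y/tier1 16 > Tenant E/tier2 15 > Tenant Z/tier2 12 > Tenant Y/tier2 4 > Tenant U/tier1 3 > Tenant U/tier2 2.
Tenant E tier1 at 26: fill all 35 ; 60 left.
Fill Tenant Z tier1 block (15 at 19) ; 45 left.
Fill Tenant Y tier1 block (45 at 16) ; 0 left.
Total = 26×35 + 19×15 + 16×45 = 1915.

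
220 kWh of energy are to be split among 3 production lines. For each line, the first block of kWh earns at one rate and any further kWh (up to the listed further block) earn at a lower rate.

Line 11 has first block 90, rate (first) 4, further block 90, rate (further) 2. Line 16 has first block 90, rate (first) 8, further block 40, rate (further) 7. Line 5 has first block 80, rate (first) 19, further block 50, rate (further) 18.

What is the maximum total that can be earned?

3140

Rank every tier by rate: Line 5/tier1 19 > Line 5/tier2 18 > Line 16/tier1 8 > Line 16/tier2 7 > Line 11/tier1 4 > Line 11/tier2 2.
Line 5 tier1 at 19: fill all 80 — 140 left.
Line 5/tier2 (18): +50 — 90 left.
Line 16/tier1 (8): +90 — 0 left.
Total = 19×80 + 18×50 + 8×90 = 3140.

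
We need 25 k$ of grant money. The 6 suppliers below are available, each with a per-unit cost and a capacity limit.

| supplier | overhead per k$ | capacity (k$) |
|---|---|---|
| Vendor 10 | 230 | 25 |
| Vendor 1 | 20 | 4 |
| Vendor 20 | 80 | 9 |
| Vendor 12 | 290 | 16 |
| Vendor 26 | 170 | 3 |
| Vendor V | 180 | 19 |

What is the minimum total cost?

Use suppliers in increasing cost order.
Vendor 1 at 20: take all 4 k$ — 21 still needed.
Take 9 from Vendor 20 at 80 — need 12 more.
Vendor 26 at 170: take all 3 k$ — 9 still needed.
Take 9 from Vendor V at 180 to finish.
Vendor 10, Vendor 12: unused.
Cost = 4×20 + 9×80 + 3×170 + 9×180 = 2930.

2930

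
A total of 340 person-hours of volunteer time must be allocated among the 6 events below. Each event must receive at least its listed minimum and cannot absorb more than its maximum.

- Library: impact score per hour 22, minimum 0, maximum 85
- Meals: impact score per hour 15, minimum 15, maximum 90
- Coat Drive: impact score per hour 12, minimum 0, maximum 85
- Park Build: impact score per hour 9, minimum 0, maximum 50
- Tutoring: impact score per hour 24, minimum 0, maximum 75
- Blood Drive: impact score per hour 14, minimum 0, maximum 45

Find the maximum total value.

6190

Meeting every minimum uses 0+15+0+0+0+0 = 15 person-hours, leaving 325.
Order the events by impact score per hour: Tutoring 24 > Library 22 > Meals 15 > Blood Drive 14 > Coat Drive 12 > Park Build 9.
Tutoring: +75 to 75 (cap) → 250 left.
Library: +85 to 85 (cap) → 165 left.
Give Meals 75 more to hit its cap of 90 → 90 left.
Give Blood Drive 45 more to hit its cap of 45 → 45 left.
Coat Drive: +45 (room for 85) → 45. Pool exhausted.
Total = 22×85 + 15×90 + 12×45 + 24×75 + 14×45 = 6190.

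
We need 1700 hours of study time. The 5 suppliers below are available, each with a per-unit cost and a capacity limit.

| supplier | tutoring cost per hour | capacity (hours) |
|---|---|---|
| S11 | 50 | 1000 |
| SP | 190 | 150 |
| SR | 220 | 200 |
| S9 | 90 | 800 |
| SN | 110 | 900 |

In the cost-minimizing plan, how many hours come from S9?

Use suppliers in increasing cost order.
S11 (50): use full 1000 ; 700 hours to go.
Take 700 from S9 at 90 to finish.
SN, SP, SR: unused.

700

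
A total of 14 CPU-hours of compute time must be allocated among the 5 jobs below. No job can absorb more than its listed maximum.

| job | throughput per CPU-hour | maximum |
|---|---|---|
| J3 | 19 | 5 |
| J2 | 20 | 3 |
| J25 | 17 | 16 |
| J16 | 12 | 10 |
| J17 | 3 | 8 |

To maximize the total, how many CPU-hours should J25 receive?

6

Order the jobs by throughput per CPU-hour: J2 20 > J3 19 > J25 17 > J16 12 > J17 3.
Give J2 3 to hit its cap of 3 → 11 left.
J3 takes 5 to reach its cap of 5 → 6 left.
Only 6 left; J25 takes them to reach 6.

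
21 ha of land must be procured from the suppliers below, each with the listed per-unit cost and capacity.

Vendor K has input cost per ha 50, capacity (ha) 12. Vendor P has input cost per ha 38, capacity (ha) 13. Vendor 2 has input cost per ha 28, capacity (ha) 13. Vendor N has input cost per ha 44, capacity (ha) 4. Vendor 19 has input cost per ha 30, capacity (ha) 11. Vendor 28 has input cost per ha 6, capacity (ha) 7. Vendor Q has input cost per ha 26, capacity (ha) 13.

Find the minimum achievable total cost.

408

Use suppliers in increasing cost order.
Vendor 28 (6): use full 7 — 14 ha to go.
Vendor Q (26): use full 13 — 1 ha to go.
Take 1 from Vendor 2 at 28 to finish.
Vendor 19, Vendor P, Vendor N, Vendor K: unused.
Cost = 7×6 + 13×26 + 1×28 = 408.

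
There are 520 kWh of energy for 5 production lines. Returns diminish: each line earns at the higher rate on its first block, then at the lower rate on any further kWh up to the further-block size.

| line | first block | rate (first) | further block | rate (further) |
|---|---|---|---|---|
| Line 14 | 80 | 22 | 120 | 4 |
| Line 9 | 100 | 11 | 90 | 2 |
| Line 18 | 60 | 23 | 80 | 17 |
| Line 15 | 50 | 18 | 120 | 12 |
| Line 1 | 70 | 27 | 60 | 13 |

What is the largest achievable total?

9510

Rank every tier by rate: Line 1/T1 27 > Line 18/T1 23 > Line 14/T1 22 > Line 15/T1 18 > Line 18/T2 17 > Line 1/T2 13 > Line 15/T2 12 > Line 9/T1 11 > Line 14/T2 4 > Line 9/T2 2.
Line 1 T1 at 27: fill all 70 ; 450 left.
Line 18/T1 (23): +60 ; 390 left.
Line 14 T1 at 22: fill all 80 ; 310 left.
Line 15/T1 (18): +50 ; 260 left.
Line 18/T2 (17): +80 ; 180 left.
Fill Line 1 T2 block (60 at 13) ; 120 left.
Line 15/T2 (12): +120 ; 0 left.
Total = 27×70 + 23×60 + 22×80 + 18×50 + 17×80 + 13×60 + 12×120 = 9510.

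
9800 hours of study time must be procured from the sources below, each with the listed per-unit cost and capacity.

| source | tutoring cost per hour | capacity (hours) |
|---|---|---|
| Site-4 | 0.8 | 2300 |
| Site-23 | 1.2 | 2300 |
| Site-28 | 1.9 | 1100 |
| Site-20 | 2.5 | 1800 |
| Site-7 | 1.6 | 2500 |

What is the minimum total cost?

14690

Use sources in increasing cost order.
Site-4 (0.8): use full 2300 → 7500 hours to go.
Take 2300 from Site-23 at 1.2 → need 5200 more.
Take 2500 from Site-7 at 1.6 → need 2700 more.
Site-28 at 1.9: take all 1100 hours → 1600 still needed.
Site-20 at 2.5: take 1600 of its 1800 → requirement met.
Cost = 2300×0.8 + 2300×1.2 + 2500×1.6 + 1100×1.9 + 1600×2.5 = 14690.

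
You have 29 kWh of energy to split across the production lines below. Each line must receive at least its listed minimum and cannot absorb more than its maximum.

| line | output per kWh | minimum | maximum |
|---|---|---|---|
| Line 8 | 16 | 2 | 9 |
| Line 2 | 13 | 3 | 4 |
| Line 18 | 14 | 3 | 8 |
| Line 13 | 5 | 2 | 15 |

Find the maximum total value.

348

Meeting every minimum uses 2+3+3+2 = 10 kWh, leaving 19.
Order the production lines by output per kWh: Line 8 16 > Line 18 14 > Line 2 13 > Line 13 5.
Line 8 takes 7 more to reach its cap of 9 — 12 left.
Give Line 18 5 more to hit its cap of 8 — 7 left.
Line 2: +1 to 4 (cap) — 6 left.
Only 6 left; Line 13 takes them to reach 8.
Total = 16×9 + 13×4 + 14×8 + 5×8 = 348.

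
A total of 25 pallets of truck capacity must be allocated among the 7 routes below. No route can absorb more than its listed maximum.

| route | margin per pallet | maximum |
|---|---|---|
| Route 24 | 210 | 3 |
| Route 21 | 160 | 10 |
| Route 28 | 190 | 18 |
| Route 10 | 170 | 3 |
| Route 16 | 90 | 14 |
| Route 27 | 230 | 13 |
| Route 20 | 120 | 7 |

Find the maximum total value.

Rank by margin per pallet: Route 27 230 > Route 24 210 > Route 28 190 > Route 10 170 > Route 21 160 > Route 20 120 > Route 16 90.
Route 27: +13 to 13 (cap) — 12 left.
Route 24 takes 3 to reach its cap of 3 — 9 left.
Route 28: +9 (room for 18) → 9. Pool exhausted.
Total = 210×3 + 190×9 + 230×13 = 5330.

5330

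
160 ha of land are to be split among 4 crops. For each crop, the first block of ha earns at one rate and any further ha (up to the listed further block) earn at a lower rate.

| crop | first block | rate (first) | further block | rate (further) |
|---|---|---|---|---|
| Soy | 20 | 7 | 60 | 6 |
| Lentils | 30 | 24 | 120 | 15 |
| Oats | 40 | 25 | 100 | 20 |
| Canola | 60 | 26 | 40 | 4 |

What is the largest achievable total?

Treat each block as its own option and order by rate: Canola/tier1 26 > Oats/tier1 25 > Lentils/tier1 24 > Oats/tier2 20 > Lentils/tier2 15 > Soy/tier1 7 > Soy/tier2 6 > Canola/tier2 4.
Canola tier1 at 26: fill all 60 ; 100 left.
Oats tier1 at 25: fill all 40 ; 60 left.
Lentils tier1 at 24: fill all 30 ; 30 left.
Oats/tier2: +30 of 100 at 20; pool empty.
Total = 26×60 + 25×40 + 24×30 + 20×30 = 3880.

3880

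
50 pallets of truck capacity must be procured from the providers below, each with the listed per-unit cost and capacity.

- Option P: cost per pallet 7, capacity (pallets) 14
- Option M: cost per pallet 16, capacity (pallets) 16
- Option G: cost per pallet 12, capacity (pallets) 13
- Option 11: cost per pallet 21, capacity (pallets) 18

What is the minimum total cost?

657

Use providers in increasing cost order.
Option P at 7: take all 14 pallets ; 36 still needed.
Option G (12): use full 13 ; 23 pallets to go.
Option M (16): use full 16 ; 7 pallets to go.
Take 7 from Option 11 at 21 to finish.
Cost = 14×7 + 13×12 + 16×16 + 7×21 = 657.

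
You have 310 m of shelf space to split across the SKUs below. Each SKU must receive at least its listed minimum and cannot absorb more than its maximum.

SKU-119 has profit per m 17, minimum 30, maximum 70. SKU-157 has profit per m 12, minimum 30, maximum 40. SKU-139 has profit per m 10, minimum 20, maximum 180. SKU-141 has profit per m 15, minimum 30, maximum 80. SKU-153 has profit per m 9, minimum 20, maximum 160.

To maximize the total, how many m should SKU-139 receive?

100

Meeting every minimum uses 30+30+20+30+20 = 130 m, leaving 180.
Highest profit per m first: SKU-119 17 > SKU-141 15 > SKU-157 12 > SKU-139 10 > SKU-153 9.
Give SKU-119 40 more to hit its cap of 70 ; 140 left.
SKU-141: +50 to 80 (cap) ; 90 left.
SKU-157 takes 10 more to reach its cap of 40 ; 80 left.
SKU-139 has room for 160 more but only 80 remain, so it gets 100.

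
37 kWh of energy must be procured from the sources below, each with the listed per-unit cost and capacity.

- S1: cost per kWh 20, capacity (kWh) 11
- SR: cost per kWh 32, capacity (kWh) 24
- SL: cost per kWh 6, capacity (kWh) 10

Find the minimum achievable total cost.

Fill from the cheapest source first.
SL at 6: take all 10 kWh ; 27 still needed.
Take 11 from S1 at 20 ; need 16 more.
Take 16 from SR at 32 to finish.
Cost = 10×6 + 11×20 + 16×32 = 792.

792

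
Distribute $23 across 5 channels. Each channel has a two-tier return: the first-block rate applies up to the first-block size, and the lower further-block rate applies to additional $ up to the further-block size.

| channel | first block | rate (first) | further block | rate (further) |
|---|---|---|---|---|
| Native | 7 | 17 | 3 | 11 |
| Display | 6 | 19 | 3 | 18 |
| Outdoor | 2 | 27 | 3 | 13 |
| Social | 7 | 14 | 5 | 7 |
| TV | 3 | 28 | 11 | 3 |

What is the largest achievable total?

Treat each block as its own option and order by rate: TV/T1 28 > Outdoor/T1 27 > Display/T1 19 > Display/T2 18 > Native/T1 17 > Social/T1 14 > Outdoor/T2 13 > Native/T2 11 > Social/T2 7 > TV/T2 3.
TV/T1 (28): +3 → 20 left.
Outdoor/T1 (27): +2 → 18 left.
Display T1 at 19: fill all 6 → 12 left.
Display T2 at 18: fill all 3 → 9 left.
Native T1 at 17: fill all 7 → 2 left.
Social/T1: +2 of 7 at 14; pool empty.
Total = 28×3 + 27×2 + 19×6 + 18×3 + 17×7 + 14×2 = 453.

453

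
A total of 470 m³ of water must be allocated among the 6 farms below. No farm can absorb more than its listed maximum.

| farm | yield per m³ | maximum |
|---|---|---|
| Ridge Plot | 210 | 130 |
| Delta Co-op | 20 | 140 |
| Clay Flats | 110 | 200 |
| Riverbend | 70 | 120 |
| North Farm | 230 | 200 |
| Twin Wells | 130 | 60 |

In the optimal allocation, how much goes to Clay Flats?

Highest yield per m³ first: North Farm 230 > Ridge Plot 210 > Twin Wells 130 > Clay Flats 110 > Riverbend 70 > Delta Co-op 20.
North Farm takes 200 to reach its cap of 200 — 270 left.
Give Ridge Plot 130 to hit its cap of 130 — 140 left.
Twin Wells takes 60 to reach its cap of 60 — 80 left.
Only 80 left; Clay Flats takes them to reach 80.

80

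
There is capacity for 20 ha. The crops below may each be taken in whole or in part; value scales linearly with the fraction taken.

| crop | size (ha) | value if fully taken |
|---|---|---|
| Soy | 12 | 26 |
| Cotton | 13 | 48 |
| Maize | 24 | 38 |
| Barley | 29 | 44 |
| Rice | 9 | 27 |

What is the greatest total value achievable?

Rank by value-to-size ratio: Cotton 48/13≈3.69, Rice 27/9≈3, Soy 26/12≈2.17, Maize 38/24≈1.58, Barley 44/29≈1.52.
Cotton: take in full, 13 ha for value 48 — 7 left.
Fill the last 7 ha with part of Rice: 7/9 of it earns 21.
Total value = 69.

69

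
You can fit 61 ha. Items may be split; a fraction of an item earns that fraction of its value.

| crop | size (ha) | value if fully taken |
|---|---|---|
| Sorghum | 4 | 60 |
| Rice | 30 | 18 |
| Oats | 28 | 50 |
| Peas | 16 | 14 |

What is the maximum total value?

Sort by value density: Sorghum 60/4≈15, Oats 50/28≈1.79, Peas 14/16≈0.875, Rice 18/30≈0.6.
Sorghum: take in full, 4 ha for value 60 → 57 left.
Oats: take in full, 28 ha for value 50 → 29 left.
Take all of Peas (16 ha, value 14) → 13 ha left.
Fill the last 13 ha with part of Rice: 13/30 of it earns 7.8.
Total value = 131.8.

131.8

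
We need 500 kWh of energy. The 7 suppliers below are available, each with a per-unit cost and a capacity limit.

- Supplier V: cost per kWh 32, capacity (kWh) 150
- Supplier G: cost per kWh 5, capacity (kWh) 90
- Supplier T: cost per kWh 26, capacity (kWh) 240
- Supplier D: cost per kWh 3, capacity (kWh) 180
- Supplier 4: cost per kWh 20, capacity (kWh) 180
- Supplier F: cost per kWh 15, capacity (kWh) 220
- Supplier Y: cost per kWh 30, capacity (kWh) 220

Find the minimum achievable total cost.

Use suppliers in increasing cost order.
Supplier D (3): use full 180 ; 320 kWh to go.
Take 90 from Supplier G at 5 ; need 230 more.
Take 220 from Supplier F at 15 ; need 10 more.
Supplier 4 (20): take the remaining 10 ; done.
Supplier T, Supplier Y, Supplier V: unused.
Cost = 180×3 + 90×5 + 220×15 + 10×20 = 4490.

4490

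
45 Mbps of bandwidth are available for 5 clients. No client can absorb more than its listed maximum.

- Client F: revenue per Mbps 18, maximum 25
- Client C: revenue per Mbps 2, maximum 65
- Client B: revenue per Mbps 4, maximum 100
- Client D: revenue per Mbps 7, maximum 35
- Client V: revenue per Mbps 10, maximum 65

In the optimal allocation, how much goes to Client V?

20

Highest revenue per Mbps first: Client F 18 > Client V 10 > Client D 7 > Client B 4 > Client C 2.
Give Client F 25 to hit its cap of 25 → 20 left.
Client V: +20 (room for 65) → 20. Pool exhausted.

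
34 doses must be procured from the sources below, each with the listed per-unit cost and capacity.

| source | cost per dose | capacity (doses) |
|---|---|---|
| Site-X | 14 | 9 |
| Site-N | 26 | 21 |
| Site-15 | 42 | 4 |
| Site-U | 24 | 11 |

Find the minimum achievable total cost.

754

Fill from the cheapest source first.
Site-X (14): use full 9 ; 25 doses to go.
Take 11 from Site-U at 24 ; need 14 more.
Site-N (26): take the remaining 14 ; done.
Site-15: unused.
Cost = 9×14 + 11×24 + 14×26 = 754.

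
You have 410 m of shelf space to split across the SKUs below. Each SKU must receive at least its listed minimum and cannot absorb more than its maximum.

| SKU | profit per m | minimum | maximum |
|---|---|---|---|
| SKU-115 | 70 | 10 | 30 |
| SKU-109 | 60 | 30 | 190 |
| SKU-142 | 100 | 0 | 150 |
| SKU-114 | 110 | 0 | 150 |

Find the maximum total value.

38400

Meeting every minimum uses 10+30+0+0 = 40 m, leaving 370.
Highest profit per m first: SKU-114 110 > SKU-142 100 > SKU-115 70 > SKU-109 60.
Give SKU-114 150 more to hit its cap of 150 → 220 left.
SKU-142 takes 150 more to reach its cap of 150 → 70 left.
SKU-115: +20 to 30 (cap) → 50 left.
SKU-109: +50 (room for 160) → 80. Pool exhausted.
Total = 70×30 + 60×80 + 100×150 + 110×150 = 38400.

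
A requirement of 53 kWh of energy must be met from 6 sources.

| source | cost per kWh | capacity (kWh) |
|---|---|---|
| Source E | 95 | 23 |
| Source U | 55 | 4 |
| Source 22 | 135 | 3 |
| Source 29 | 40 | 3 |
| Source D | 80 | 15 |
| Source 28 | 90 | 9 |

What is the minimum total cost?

Cheapest first:
Take 3 from Source 29 at 40 → need 50 more.
Source U at 55: take all 4 kWh → 46 still needed.
Source D (80): use full 15 → 31 kWh to go.
Source 28 at 90: take all 9 kWh → 22 still needed.
Take 22 from Source E at 95 to finish.
Source 22: unused.
Cost = 3×40 + 4×55 + 15×80 + 9×90 + 22×95 = 4440.

4440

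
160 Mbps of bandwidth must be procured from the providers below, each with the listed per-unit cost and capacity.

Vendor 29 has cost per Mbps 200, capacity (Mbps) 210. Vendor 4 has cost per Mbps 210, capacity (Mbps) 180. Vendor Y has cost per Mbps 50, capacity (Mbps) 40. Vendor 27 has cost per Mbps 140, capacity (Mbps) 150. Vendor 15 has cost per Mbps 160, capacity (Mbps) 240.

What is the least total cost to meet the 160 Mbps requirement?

Cheapest first:
Vendor Y at 50: take all 40 Mbps → 120 still needed.
Take 120 from Vendor 27 at 140 to finish.
Vendor 15, Vendor 29, Vendor 4: unused.
Cost = 40×50 + 120×140 = 18800.

18800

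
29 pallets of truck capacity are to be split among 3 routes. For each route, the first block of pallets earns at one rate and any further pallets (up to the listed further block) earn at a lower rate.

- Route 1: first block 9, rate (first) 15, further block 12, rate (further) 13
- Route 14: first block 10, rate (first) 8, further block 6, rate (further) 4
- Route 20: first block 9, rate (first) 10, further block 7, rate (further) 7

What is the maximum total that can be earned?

371

Rank every tier by rate: Route 1/T1 15 > Route 1/T2 13 > Route 20/T1 10 > Route 14/T1 8 > Route 20/T2 7 > Route 14/T2 4.
Route 1/T1 (15): +9 ; 20 left.
Route 1/T2 (13): +12 ; 8 left.
Route 20 T1 at 10: only 8 left, fill 8.
Total = 15×9 + 13×12 + 10×8 = 371.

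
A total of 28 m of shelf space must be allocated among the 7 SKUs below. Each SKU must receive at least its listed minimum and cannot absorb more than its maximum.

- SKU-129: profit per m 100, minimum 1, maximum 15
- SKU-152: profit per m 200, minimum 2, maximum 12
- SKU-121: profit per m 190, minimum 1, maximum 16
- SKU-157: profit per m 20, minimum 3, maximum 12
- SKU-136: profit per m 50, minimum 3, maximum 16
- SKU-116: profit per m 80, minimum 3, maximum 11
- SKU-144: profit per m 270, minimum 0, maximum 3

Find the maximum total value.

4330

Meeting every minimum uses 1+2+1+3+3+3+0 = 13 m, leaving 15.
Order the SKUs by profit per m: SKU-144 270 > SKU-152 200 > SKU-121 190 > SKU-129 100 > SKU-116 80 > SKU-136 50 > SKU-157 20.
SKU-144: +3 to 3 (cap) — 12 left.
SKU-152: +10 to 12 (cap) — 2 left.
Only 2 left; SKU-121 takes them to reach 3.
Total = 100×1 + 200×12 + 190×3 + 20×3 + 50×3 + 80×3 + 270×3 = 4330.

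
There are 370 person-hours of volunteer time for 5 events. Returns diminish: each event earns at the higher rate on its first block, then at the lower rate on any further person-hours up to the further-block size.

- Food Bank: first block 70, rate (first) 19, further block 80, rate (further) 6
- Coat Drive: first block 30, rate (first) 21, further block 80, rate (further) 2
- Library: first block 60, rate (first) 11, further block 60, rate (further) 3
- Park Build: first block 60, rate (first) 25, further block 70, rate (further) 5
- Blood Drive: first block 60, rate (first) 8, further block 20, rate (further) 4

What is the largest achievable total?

5130

Rank every tier by rate: Park Build/tier1 25 > Coat Drive/tier1 21 > Food Bank/tier1 19 > Library/tier1 11 > Blood Drive/tier1 8 > Food Bank/tier2 6 > Park Build/tier2 5 > Blood Drive/tier2 4 > Library/tier2 3 > Coat Drive/tier2 2.
Park Build tier1 at 25: fill all 60 ; 310 left.
Fill Coat Drive tier1 block (30 at 21) ; 280 left.
Food Bank/tier1 (19): +70 ; 210 left.
Library/tier1 (11): +60 ; 150 left.
Blood Drive tier1 at 8: fill all 60 ; 90 left.
Fill Food Bank tier2 block (80 at 6) ; 10 left.
Park Build tier2 at 5: only 10 left, fill 10.
Total = 25×60 + 21×30 + 19×70 + 11×60 + 8×60 + 6×80 + 5×10 = 5130.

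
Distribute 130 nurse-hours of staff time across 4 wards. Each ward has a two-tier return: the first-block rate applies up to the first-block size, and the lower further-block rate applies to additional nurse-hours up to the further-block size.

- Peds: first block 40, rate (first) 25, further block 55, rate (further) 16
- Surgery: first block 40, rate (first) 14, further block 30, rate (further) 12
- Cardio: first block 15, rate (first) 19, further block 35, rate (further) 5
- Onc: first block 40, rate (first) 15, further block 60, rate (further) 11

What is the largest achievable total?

2465

Order all 8 blocks by rate: Peds/tier1 25 > Cardio/tier1 19 > Peds/tier2 16 > Onc/tier1 15 > Surgery/tier1 14 > Surgery/tier2 12 > Onc/tier2 11 > Cardio/tier2 5.
Peds tier1 at 25: fill all 40 ; 90 left.
Fill Cardio tier1 block (15 at 19) ; 75 left.
Fill Peds tier2 block (55 at 16) ; 20 left.
Onc/tier1: +20 of 40 at 15; pool empty.
Total = 25×40 + 19×15 + 16×55 + 15×20 = 2465.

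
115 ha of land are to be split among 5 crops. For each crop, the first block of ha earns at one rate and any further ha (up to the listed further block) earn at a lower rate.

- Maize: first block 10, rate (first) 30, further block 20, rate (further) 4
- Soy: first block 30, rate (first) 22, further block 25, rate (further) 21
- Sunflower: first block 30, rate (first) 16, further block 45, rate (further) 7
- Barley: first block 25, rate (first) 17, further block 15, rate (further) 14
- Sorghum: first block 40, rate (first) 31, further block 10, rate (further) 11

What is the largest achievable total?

Treat each block as its own option and order by rate: Sorghum/tier1 31 > Maize/tier1 30 > Soy/tier1 22 > Soy/tier2 21 > Barley/tier1 17 > Sunflower/tier1 16 > Barley/tier2 14 > Sorghum/tier2 11 > Sunflower/tier2 7 > Maize/tier2 4.
Sorghum/tier1 (31): +40 → 75 left.
Maize tier1 at 30: fill all 10 → 65 left.
Fill Soy tier1 block (30 at 22) → 35 left.
Soy tier2 at 21: fill all 25 → 10 left.
Barley tier1 at 17: only 10 left, fill 10.
Total = 31×40 + 30×10 + 22×30 + 21×25 + 17×10 = 2895.

2895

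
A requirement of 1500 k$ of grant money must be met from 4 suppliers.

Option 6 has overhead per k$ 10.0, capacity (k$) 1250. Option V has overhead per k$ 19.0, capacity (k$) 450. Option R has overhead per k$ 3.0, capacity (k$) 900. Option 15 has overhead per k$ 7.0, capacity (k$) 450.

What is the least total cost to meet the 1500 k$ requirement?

Use suppliers in increasing cost order.
Option R at 3.0: take all 900 k$ ; 600 still needed.
Option 15 (7.0): use full 450 ; 150 k$ to go.
Option 6 at 10.0: take 150 of its 1250 ; requirement met.
Option V: unused.
Cost = 900×3.0 + 450×7.0 + 150×10.0 = 7350.

7350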